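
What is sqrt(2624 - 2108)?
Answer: 2*sqrt(129) ≈ 22.716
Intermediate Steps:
sqrt(2624 - 2108) = sqrt(516) = 2*sqrt(129)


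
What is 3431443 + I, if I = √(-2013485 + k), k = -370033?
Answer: 3431443 + I*√2383518 ≈ 3.4314e+6 + 1543.9*I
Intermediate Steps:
I = I*√2383518 (I = √(-2013485 - 370033) = √(-2383518) = I*√2383518 ≈ 1543.9*I)
3431443 + I = 3431443 + I*√2383518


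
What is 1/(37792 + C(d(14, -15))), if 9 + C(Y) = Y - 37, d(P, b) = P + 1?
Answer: 1/37761 ≈ 2.6482e-5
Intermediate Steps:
d(P, b) = 1 + P
C(Y) = -46 + Y (C(Y) = -9 + (Y - 37) = -9 + (-37 + Y) = -46 + Y)
1/(37792 + C(d(14, -15))) = 1/(37792 + (-46 + (1 + 14))) = 1/(37792 + (-46 + 15)) = 1/(37792 - 31) = 1/37761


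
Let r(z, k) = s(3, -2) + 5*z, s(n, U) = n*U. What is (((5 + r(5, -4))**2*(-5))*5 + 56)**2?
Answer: 205750336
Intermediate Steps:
s(n, U) = U*n
r(z, k) = -6 + 5*z (r(z, k) = -2*3 + 5*z = -6 + 5*z)
(((5 + r(5, -4))**2*(-5))*5 + 56)**2 = (((5 + (-6 + 5*5))**2*(-5))*5 + 56)**2 = (((5 + (-6 + 25))**2*(-5))*5 + 56)**2 = (((5 + 19)**2*(-5))*5 + 56)**2 = ((24**2*(-5))*5 + 56)**2 = ((576*(-5))*5 + 56)**2 = (-2880*5 + 56)**2 = (-14400 + 56)**2 = (-14344)**2 = 205750336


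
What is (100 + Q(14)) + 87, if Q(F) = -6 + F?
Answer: 195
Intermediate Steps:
(100 + Q(14)) + 87 = (100 + (-6 + 14)) + 87 = (100 + 8) + 87 = 108 + 87 = 195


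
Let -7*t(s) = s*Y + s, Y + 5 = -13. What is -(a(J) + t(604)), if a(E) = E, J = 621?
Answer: -14615/7 ≈ -2087.9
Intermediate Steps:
Y = -18 (Y = -5 - 13 = -18)
t(s) = 17*s/7 (t(s) = -(s*(-18) + s)/7 = -(-18*s + s)/7 = -(-17)*s/7 = 17*s/7)
-(a(J) + t(604)) = -(621 + (17/7)*604) = -(621 + 10268/7) = -1*14615/7 = -14615/7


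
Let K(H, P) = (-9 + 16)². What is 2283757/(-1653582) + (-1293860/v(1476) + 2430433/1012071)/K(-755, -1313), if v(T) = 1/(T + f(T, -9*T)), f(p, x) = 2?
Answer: -50799320489955980339/1301644079806 ≈ -3.9027e+7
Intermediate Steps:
K(H, P) = 49 (K(H, P) = 7² = 49)
v(T) = 1/(2 + T) (v(T) = 1/(T + 2) = 1/(2 + T))
2283757/(-1653582) + (-1293860/v(1476) + 2430433/1012071)/K(-755, -1313) = 2283757/(-1653582) + (-1293860/(1/(2 + 1476)) + 2430433/1012071)/49 = 2283757*(-1/1653582) + (-1293860/(1/1478) + 2430433*(1/1012071))*(1/49) = -326251/236226 + (-1293860/1/1478 + 2430433/1012071)*(1/49) = -326251/236226 + (-1293860*1478 + 2430433/1012071)*(1/49) = -326251/236226 + (-1912325080 + 2430433/1012071)*(1/49) = -326251/236226 - 1935408753610247/1012071*1/49 = -326251/236226 - 1935408753610247/49591479 = -50799320489955980339/1301644079806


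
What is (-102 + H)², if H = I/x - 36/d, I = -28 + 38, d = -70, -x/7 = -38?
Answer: 4551256369/442225 ≈ 10292.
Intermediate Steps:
x = 266 (x = -7*(-38) = 266)
I = 10
H = 367/665 (H = 10/266 - 36/(-70) = 10*(1/266) - 36*(-1/70) = 5/133 + 18/35 = 367/665 ≈ 0.55188)
(-102 + H)² = (-102 + 367/665)² = (-67463/665)² = 4551256369/442225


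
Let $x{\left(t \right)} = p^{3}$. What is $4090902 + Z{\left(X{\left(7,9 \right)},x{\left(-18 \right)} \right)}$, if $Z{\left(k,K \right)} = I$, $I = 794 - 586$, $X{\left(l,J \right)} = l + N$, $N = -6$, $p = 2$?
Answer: $4091110$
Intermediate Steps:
$X{\left(l,J \right)} = -6 + l$ ($X{\left(l,J \right)} = l - 6 = -6 + l$)
$I = 208$ ($I = 794 - 586 = 208$)
$x{\left(t \right)} = 8$ ($x{\left(t \right)} = 2^{3} = 8$)
$Z{\left(k,K \right)} = 208$
$4090902 + Z{\left(X{\left(7,9 \right)},x{\left(-18 \right)} \right)} = 4090902 + 208 = 4091110$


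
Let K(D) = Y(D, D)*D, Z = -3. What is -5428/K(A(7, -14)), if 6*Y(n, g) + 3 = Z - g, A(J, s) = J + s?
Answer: 32568/7 ≈ 4652.6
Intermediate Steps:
Y(n, g) = -1 - g/6 (Y(n, g) = -½ + (-3 - g)/6 = -½ + (-½ - g/6) = -1 - g/6)
K(D) = D*(-1 - D/6) (K(D) = (-1 - D/6)*D = D*(-1 - D/6))
-5428/K(A(7, -14)) = -5428*(-6/((6 + (7 - 14))*(7 - 14))) = -5428*6/(7*(6 - 7)) = -5428/((-⅙*(-7)*(-1))) = -5428/(-7/6) = -5428*(-6/7) = 32568/7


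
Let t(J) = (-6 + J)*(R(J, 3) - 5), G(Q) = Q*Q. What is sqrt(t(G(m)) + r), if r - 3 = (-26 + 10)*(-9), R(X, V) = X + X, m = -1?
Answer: 9*sqrt(2) ≈ 12.728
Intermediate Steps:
G(Q) = Q**2
R(X, V) = 2*X
r = 147 (r = 3 + (-26 + 10)*(-9) = 3 - 16*(-9) = 3 + 144 = 147)
t(J) = (-6 + J)*(-5 + 2*J) (t(J) = (-6 + J)*(2*J - 5) = (-6 + J)*(-5 + 2*J))
sqrt(t(G(m)) + r) = sqrt((30 - 17*(-1)**2 + 2*((-1)**2)**2) + 147) = sqrt((30 - 17*1 + 2*1**2) + 147) = sqrt((30 - 17 + 2*1) + 147) = sqrt((30 - 17 + 2) + 147) = sqrt(15 + 147) = sqrt(162) = 9*sqrt(2)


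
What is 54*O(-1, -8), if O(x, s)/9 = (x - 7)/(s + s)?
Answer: 243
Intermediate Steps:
O(x, s) = 9*(-7 + x)/(2*s) (O(x, s) = 9*((x - 7)/(s + s)) = 9*((-7 + x)/((2*s))) = 9*((-7 + x)*(1/(2*s))) = 9*((-7 + x)/(2*s)) = 9*(-7 + x)/(2*s))
54*O(-1, -8) = 54*((9/2)*(-7 - 1)/(-8)) = 54*((9/2)*(-⅛)*(-8)) = 54*(9/2) = 243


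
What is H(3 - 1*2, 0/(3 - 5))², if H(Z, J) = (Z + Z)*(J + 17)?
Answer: 1156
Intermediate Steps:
H(Z, J) = 2*Z*(17 + J) (H(Z, J) = (2*Z)*(17 + J) = 2*Z*(17 + J))
H(3 - 1*2, 0/(3 - 5))² = (2*(3 - 1*2)*(17 + 0/(3 - 5)))² = (2*(3 - 2)*(17 + 0/(-2)))² = (2*1*(17 - ½*0))² = (2*1*(17 + 0))² = (2*1*17)² = 34² = 1156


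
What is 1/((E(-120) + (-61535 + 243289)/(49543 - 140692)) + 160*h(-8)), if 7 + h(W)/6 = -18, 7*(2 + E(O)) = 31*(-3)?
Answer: -638043/15324057221 ≈ -4.1637e-5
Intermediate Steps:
E(O) = -107/7 (E(O) = -2 + (31*(-3))/7 = -2 + (1/7)*(-93) = -2 - 93/7 = -107/7)
h(W) = -150 (h(W) = -42 + 6*(-18) = -42 - 108 = -150)
1/((E(-120) + (-61535 + 243289)/(49543 - 140692)) + 160*h(-8)) = 1/((-107/7 + (-61535 + 243289)/(49543 - 140692)) + 160*(-150)) = 1/((-107/7 + 181754/(-91149)) - 24000) = 1/((-107/7 + 181754*(-1/91149)) - 24000) = 1/((-107/7 - 181754/91149) - 24000) = 1/(-11025221/638043 - 24000) = 1/(-15324057221/638043) = -638043/15324057221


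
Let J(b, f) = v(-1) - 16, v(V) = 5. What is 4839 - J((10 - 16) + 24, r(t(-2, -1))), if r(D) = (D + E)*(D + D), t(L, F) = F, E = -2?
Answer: 4850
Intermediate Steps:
r(D) = 2*D*(-2 + D) (r(D) = (D - 2)*(D + D) = (-2 + D)*(2*D) = 2*D*(-2 + D))
J(b, f) = -11 (J(b, f) = 5 - 16 = -11)
4839 - J((10 - 16) + 24, r(t(-2, -1))) = 4839 - 1*(-11) = 4839 + 11 = 4850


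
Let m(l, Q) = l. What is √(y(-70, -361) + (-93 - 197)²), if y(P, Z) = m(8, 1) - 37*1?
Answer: √84071 ≈ 289.95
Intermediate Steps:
y(P, Z) = -29 (y(P, Z) = 8 - 37*1 = 8 - 37 = -29)
√(y(-70, -361) + (-93 - 197)²) = √(-29 + (-93 - 197)²) = √(-29 + (-290)²) = √(-29 + 84100) = √84071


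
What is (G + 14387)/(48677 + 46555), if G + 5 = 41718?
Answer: 4675/7936 ≈ 0.58909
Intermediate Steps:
G = 41713 (G = -5 + 41718 = 41713)
(G + 14387)/(48677 + 46555) = (41713 + 14387)/(48677 + 46555) = 56100/95232 = 56100*(1/95232) = 4675/7936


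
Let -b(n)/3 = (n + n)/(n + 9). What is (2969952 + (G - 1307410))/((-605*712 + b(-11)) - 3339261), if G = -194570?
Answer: -733986/1885027 ≈ -0.38938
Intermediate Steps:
b(n) = -6*n/(9 + n) (b(n) = -3*(n + n)/(n + 9) = -3*2*n/(9 + n) = -6*n/(9 + n))
(2969952 + (G - 1307410))/((-605*712 + b(-11)) - 3339261) = (2969952 + (-194570 - 1307410))/((-605*712 - 6*(-11)/(9 - 11)) - 3339261) = (2969952 - 1501980)/((-430760 - 6*(-11)/(-2)) - 3339261) = 1467972/((-430760 - 6*(-11)*(-½)) - 3339261) = 1467972/((-430760 - 33) - 3339261) = 1467972/(-430793 - 3339261) = 1467972/(-3770054) = 1467972*(-1/3770054) = -733986/1885027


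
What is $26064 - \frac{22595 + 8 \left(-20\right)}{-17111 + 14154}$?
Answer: $\frac{77093683}{2957} \approx 26072.0$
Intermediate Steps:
$26064 - \frac{22595 + 8 \left(-20\right)}{-17111 + 14154} = 26064 - \frac{22595 - 160}{-2957} = 26064 - 22435 \left(- \frac{1}{2957}\right) = 26064 - - \frac{22435}{2957} = 26064 + \frac{22435}{2957} = \frac{77093683}{2957}$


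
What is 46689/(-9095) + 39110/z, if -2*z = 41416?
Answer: -661270631/94169630 ≈ -7.0221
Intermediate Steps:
z = -20708 (z = -1/2*41416 = -20708)
46689/(-9095) + 39110/z = 46689/(-9095) + 39110/(-20708) = 46689*(-1/9095) + 39110*(-1/20708) = -46689/9095 - 19555/10354 = -661270631/94169630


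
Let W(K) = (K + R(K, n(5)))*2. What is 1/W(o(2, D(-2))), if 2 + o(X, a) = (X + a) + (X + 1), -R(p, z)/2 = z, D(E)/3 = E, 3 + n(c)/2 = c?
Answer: -1/22 ≈ -0.045455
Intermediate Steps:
n(c) = -6 + 2*c
D(E) = 3*E
R(p, z) = -2*z
o(X, a) = -1 + a + 2*X (o(X, a) = -2 + ((X + a) + (X + 1)) = -2 + ((X + a) + (1 + X)) = -2 + (1 + a + 2*X) = -1 + a + 2*X)
W(K) = -16 + 2*K (W(K) = (K - 2*(-6 + 2*5))*2 = (K - 2*(-6 + 10))*2 = (K - 2*4)*2 = (K - 8)*2 = (-8 + K)*2 = -16 + 2*K)
1/W(o(2, D(-2))) = 1/(-16 + 2*(-1 + 3*(-2) + 2*2)) = 1/(-16 + 2*(-1 - 6 + 4)) = 1/(-16 + 2*(-3)) = 1/(-16 - 6) = 1/(-22) = -1/22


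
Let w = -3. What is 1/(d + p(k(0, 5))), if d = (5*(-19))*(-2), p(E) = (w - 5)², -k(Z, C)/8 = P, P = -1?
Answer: 1/254 ≈ 0.0039370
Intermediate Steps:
k(Z, C) = 8 (k(Z, C) = -8*(-1) = 8)
p(E) = 64 (p(E) = (-3 - 5)² = (-8)² = 64)
d = 190 (d = -95*(-2) = 190)
1/(d + p(k(0, 5))) = 1/(190 + 64) = 1/254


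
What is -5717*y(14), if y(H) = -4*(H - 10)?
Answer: 91472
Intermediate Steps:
y(H) = 40 - 4*H (y(H) = -4*(-10 + H) = 40 - 4*H)
-5717*y(14) = -5717*(40 - 4*14) = -5717*(40 - 56) = -5717*(-16) = 91472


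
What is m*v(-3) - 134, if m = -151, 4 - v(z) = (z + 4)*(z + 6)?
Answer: -285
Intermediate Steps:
v(z) = 4 - (4 + z)*(6 + z) (v(z) = 4 - (z + 4)*(z + 6) = 4 - (4 + z)*(6 + z))
m*v(-3) - 134 = -151*(-20 - 1*(-3)² - 10*(-3)) - 134 = -151*(-20 - 1*9 + 30) - 134 = -151*(-20 - 9 + 30) - 134 = -151*1 - 134 = -151 - 134 = -285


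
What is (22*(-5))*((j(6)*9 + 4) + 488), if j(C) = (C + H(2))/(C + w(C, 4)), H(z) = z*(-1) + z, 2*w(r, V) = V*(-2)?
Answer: -57090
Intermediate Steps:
w(r, V) = -V (w(r, V) = (V*(-2))/2 = (-2*V)/2 = -V)
H(z) = 0 (H(z) = -z + z = 0)
j(C) = C/(-4 + C) (j(C) = (C + 0)/(C - 1*4) = C/(C - 4) = C/(-4 + C))
(22*(-5))*((j(6)*9 + 4) + 488) = (22*(-5))*(((6/(-4 + 6))*9 + 4) + 488) = -110*(((6/2)*9 + 4) + 488) = -110*(((6*(½))*9 + 4) + 488) = -110*((3*9 + 4) + 488) = -110*((27 + 4) + 488) = -110*(31 + 488) = -110*519 = -57090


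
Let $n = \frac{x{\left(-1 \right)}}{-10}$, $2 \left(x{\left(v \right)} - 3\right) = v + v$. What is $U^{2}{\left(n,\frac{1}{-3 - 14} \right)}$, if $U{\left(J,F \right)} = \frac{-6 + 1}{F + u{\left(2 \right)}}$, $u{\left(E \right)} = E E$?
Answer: $\frac{7225}{4489} \approx 1.6095$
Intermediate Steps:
$x{\left(v \right)} = 3 + v$ ($x{\left(v \right)} = 3 + \frac{v + v}{2} = 3 + \frac{2 v}{2} = 3 + v$)
$u{\left(E \right)} = E^{2}$
$n = - \frac{1}{5}$ ($n = \frac{3 - 1}{-10} = 2 \left(- \frac{1}{10}\right) = - \frac{1}{5} \approx -0.2$)
$U{\left(J,F \right)} = - \frac{5}{4 + F}$ ($U{\left(J,F \right)} = \frac{-6 + 1}{F + 2^{2}} = - \frac{5}{F + 4} = - \frac{5}{4 + F}$)
$U^{2}{\left(n,\frac{1}{-3 - 14} \right)} = \left(- \frac{5}{4 + \frac{1}{-3 - 14}}\right)^{2} = \left(- \frac{5}{4 + \frac{1}{-17}}\right)^{2} = \left(- \frac{5}{4 - \frac{1}{17}}\right)^{2} = \left(- \frac{5}{\frac{67}{17}}\right)^{2} = \left(\left(-5\right) \frac{17}{67}\right)^{2} = \left(- \frac{85}{67}\right)^{2} = \frac{7225}{4489}$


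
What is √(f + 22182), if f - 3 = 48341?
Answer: √70526 ≈ 265.57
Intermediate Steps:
f = 48344 (f = 3 + 48341 = 48344)
√(f + 22182) = √(48344 + 22182) = √70526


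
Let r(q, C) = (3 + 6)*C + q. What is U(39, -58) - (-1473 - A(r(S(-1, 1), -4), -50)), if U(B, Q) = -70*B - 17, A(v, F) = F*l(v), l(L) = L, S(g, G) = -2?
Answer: 626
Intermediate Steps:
r(q, C) = q + 9*C (r(q, C) = 9*C + q = q + 9*C)
A(v, F) = F*v
U(B, Q) = -17 - 70*B
U(39, -58) - (-1473 - A(r(S(-1, 1), -4), -50)) = (-17 - 70*39) - (-1473 - (-50)*(-2 + 9*(-4))) = (-17 - 2730) - (-1473 - (-50)*(-2 - 36)) = -2747 - (-1473 - (-50)*(-38)) = -2747 - (-1473 - 1*1900) = -2747 - (-1473 - 1900) = -2747 - 1*(-3373) = -2747 + 3373 = 626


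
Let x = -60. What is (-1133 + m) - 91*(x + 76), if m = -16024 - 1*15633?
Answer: -34246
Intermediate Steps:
m = -31657 (m = -16024 - 15633 = -31657)
(-1133 + m) - 91*(x + 76) = (-1133 - 31657) - 91*(-60 + 76) = -32790 - 91*16 = -32790 - 1456 = -34246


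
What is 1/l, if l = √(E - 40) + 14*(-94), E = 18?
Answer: -658/865939 - I*√22/1731878 ≈ -0.00075987 - 2.7083e-6*I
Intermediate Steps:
l = -1316 + I*√22 (l = √(18 - 40) + 14*(-94) = √(-22) - 1316 = I*√22 - 1316 = -1316 + I*√22 ≈ -1316.0 + 4.6904*I)
1/l = 1/(-1316 + I*√22)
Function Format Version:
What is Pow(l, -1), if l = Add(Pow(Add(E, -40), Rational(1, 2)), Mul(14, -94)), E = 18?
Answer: Add(Rational(-658, 865939), Mul(Rational(-1, 1731878), I, Pow(22, Rational(1, 2)))) ≈ Add(-0.00075987, Mul(-2.7083e-6, I))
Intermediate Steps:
l = Add(-1316, Mul(I, Pow(22, Rational(1, 2)))) (l = Add(Pow(Add(18, -40), Rational(1, 2)), Mul(14, -94)) = Add(Pow(-22, Rational(1, 2)), -1316) = Add(Mul(I, Pow(22, Rational(1, 2))), -1316) = Add(-1316, Mul(I, Pow(22, Rational(1, 2)))) ≈ Add(-1316.0, Mul(4.6904, I)))
Pow(l, -1) = Pow(Add(-1316, Mul(I, Pow(22, Rational(1, 2)))), -1)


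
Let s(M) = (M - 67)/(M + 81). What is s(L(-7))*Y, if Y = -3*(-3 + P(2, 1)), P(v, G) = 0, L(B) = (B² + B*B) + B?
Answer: 54/43 ≈ 1.2558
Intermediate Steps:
L(B) = B + 2*B² (L(B) = (B² + B²) + B = 2*B² + B = B + 2*B²)
s(M) = (-67 + M)/(81 + M)
Y = 9 (Y = -3*(-3 + 0) = -3*(-3) = 9)
s(L(-7))*Y = ((-67 - 7*(1 + 2*(-7)))/(81 - 7*(1 + 2*(-7))))*9 = ((-67 - 7*(1 - 14))/(81 - 7*(1 - 14)))*9 = ((-67 - 7*(-13))/(81 - 7*(-13)))*9 = ((-67 + 91)/(81 + 91))*9 = (24/172)*9 = ((1/172)*24)*9 = (6/43)*9 = 54/43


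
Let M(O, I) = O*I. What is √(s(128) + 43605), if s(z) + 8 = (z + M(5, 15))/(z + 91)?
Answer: √2091000174/219 ≈ 208.80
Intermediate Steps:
M(O, I) = I*O
s(z) = -8 + (75 + z)/(91 + z) (s(z) = -8 + (z + 15*5)/(z + 91) = -8 + (z + 75)/(91 + z) = -8 + (75 + z)/(91 + z))
√(s(128) + 43605) = √((-653 - 7*128)/(91 + 128) + 43605) = √((-653 - 896)/219 + 43605) = √((1/219)*(-1549) + 43605) = √(-1549/219 + 43605) = √(9547946/219) = √2091000174/219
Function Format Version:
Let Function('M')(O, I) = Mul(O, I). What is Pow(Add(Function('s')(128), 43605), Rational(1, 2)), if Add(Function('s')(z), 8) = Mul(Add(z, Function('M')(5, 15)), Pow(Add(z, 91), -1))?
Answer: Mul(Rational(1, 219), Pow(2091000174, Rational(1, 2))) ≈ 208.80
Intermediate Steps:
Function('M')(O, I) = Mul(I, O)
Function('s')(z) = Add(-8, Mul(Pow(Add(91, z), -1), Add(75, z))) (Function('s')(z) = Add(-8, Mul(Add(z, Mul(15, 5)), Pow(Add(z, 91), -1))) = Add(-8, Mul(Add(z, 75), Pow(Add(91, z), -1))) = Add(-8, Mul(Add(75, z), Pow(Add(91, z), -1))) = Add(-8, Mul(Pow(Add(91, z), -1), Add(75, z))))
Pow(Add(Function('s')(128), 43605), Rational(1, 2)) = Pow(Add(Mul(Pow(Add(91, 128), -1), Add(-653, Mul(-7, 128))), 43605), Rational(1, 2)) = Pow(Add(Mul(Pow(219, -1), Add(-653, -896)), 43605), Rational(1, 2)) = Pow(Add(Mul(Rational(1, 219), -1549), 43605), Rational(1, 2)) = Pow(Add(Rational(-1549, 219), 43605), Rational(1, 2)) = Pow(Rational(9547946, 219), Rational(1, 2)) = Mul(Rational(1, 219), Pow(2091000174, Rational(1, 2)))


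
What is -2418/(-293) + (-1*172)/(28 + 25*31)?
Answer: 1891258/235279 ≈ 8.0384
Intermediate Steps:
-2418/(-293) + (-1*172)/(28 + 25*31) = -2418*(-1/293) - 172/(28 + 775) = 2418/293 - 172/803 = 1891258/235279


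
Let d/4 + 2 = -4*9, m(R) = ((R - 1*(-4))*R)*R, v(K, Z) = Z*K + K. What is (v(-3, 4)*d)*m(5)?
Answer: 513000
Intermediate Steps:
v(K, Z) = K + K*Z (v(K, Z) = K*Z + K = K + K*Z)
m(R) = R²*(4 + R) (m(R) = ((R + 4)*R)*R = ((4 + R)*R)*R = (R*(4 + R))*R = R²*(4 + R))
d = -152 (d = -8 + 4*(-4*9) = -8 + 4*(-36) = -8 - 144 = -152)
(v(-3, 4)*d)*m(5) = (-3*(1 + 4)*(-152))*(5²*(4 + 5)) = (-3*5*(-152))*(25*9) = -15*(-152)*225 = 2280*225 = 513000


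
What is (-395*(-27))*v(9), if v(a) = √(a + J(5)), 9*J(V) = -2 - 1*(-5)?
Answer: 7110*√21 ≈ 32582.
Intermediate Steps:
J(V) = ⅓ (J(V) = (-2 - 1*(-5))/9 = (-2 + 5)/9 = (⅑)*3 = ⅓)
v(a) = √(⅓ + a) (v(a) = √(a + ⅓) = √(⅓ + a))
(-395*(-27))*v(9) = (-395*(-27))*(√(3 + 9*9)/3) = (-79*(-135))*(√(3 + 81)/3) = 10665*(√84/3) = 10665*((2*√21)/3) = 10665*(2*√21/3) = 7110*√21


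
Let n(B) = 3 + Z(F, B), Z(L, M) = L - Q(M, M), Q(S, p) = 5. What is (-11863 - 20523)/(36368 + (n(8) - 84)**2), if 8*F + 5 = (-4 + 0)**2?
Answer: -2072704/2785881 ≈ -0.74400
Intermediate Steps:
F = 11/8 (F = -5/8 + (-4 + 0)**2/8 = -5/8 + (1/8)*(-4)**2 = -5/8 + (1/8)*16 = -5/8 + 2 = 11/8 ≈ 1.3750)
Z(L, M) = -5 + L (Z(L, M) = L - 1*5 = L - 5 = -5 + L)
n(B) = -5/8 (n(B) = 3 + (-5 + 11/8) = 3 - 29/8 = -5/8)
(-11863 - 20523)/(36368 + (n(8) - 84)**2) = (-11863 - 20523)/(36368 + (-5/8 - 84)**2) = -32386/(36368 + (-677/8)**2) = -32386/(36368 + 458329/64) = -32386/2785881/64 = -32386*64/2785881 = -2072704/2785881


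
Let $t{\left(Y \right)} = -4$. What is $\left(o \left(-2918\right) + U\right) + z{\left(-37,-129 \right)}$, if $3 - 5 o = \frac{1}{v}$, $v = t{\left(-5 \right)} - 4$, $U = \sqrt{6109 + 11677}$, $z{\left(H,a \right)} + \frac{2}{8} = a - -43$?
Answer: $-1910 + \sqrt{17786} \approx -1776.6$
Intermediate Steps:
$z{\left(H,a \right)} = \frac{171}{4} + a$ ($z{\left(H,a \right)} = - \frac{1}{4} + \left(a - -43\right) = - \frac{1}{4} + \left(a + 43\right) = - \frac{1}{4} + \left(43 + a\right) = \frac{171}{4} + a$)
$U = \sqrt{17786} \approx 133.36$
$v = -8$ ($v = -4 - 4 = -8$)
$o = \frac{5}{8}$ ($o = \frac{3}{5} - \frac{1}{5 \left(-8\right)} = \frac{3}{5} - - \frac{1}{40} = \frac{3}{5} + \frac{1}{40} = \frac{5}{8} \approx 0.625$)
$\left(o \left(-2918\right) + U\right) + z{\left(-37,-129 \right)} = \left(\frac{5}{8} \left(-2918\right) + \sqrt{17786}\right) + \left(\frac{171}{4} - 129\right) = \left(- \frac{7295}{4} + \sqrt{17786}\right) - \frac{345}{4} = -1910 + \sqrt{17786}$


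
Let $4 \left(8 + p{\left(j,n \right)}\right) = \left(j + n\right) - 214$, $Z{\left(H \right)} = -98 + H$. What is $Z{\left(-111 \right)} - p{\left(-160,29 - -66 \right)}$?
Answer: $- \frac{525}{4} \approx -131.25$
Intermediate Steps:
$p{\left(j,n \right)} = - \frac{123}{2} + \frac{j}{4} + \frac{n}{4}$ ($p{\left(j,n \right)} = -8 + \frac{\left(j + n\right) - 214}{4} = -8 + \frac{-214 + j + n}{4} = -8 + \left(- \frac{107}{2} + \frac{j}{4} + \frac{n}{4}\right) = - \frac{123}{2} + \frac{j}{4} + \frac{n}{4}$)
$Z{\left(-111 \right)} - p{\left(-160,29 - -66 \right)} = \left(-98 - 111\right) - \left(- \frac{123}{2} + \frac{1}{4} \left(-160\right) + \frac{29 - -66}{4}\right) = -209 - \left(- \frac{123}{2} - 40 + \frac{29 + 66}{4}\right) = -209 - \left(- \frac{123}{2} - 40 + \frac{1}{4} \cdot 95\right) = -209 - \left(- \frac{123}{2} - 40 + \frac{95}{4}\right) = -209 - - \frac{311}{4} = -209 + \frac{311}{4} = - \frac{525}{4}$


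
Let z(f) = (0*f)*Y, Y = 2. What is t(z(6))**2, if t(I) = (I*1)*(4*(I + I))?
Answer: 0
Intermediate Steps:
z(f) = 0 (z(f) = (0*f)*2 = 0*2 = 0)
t(I) = 8*I**2 (t(I) = I*(4*(2*I)) = I*(8*I) = 8*I**2)
t(z(6))**2 = (8*0**2)**2 = (8*0)**2 = 0**2 = 0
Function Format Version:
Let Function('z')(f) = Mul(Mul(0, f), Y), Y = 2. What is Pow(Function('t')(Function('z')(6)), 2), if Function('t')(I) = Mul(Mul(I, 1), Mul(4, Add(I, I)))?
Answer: 0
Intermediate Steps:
Function('z')(f) = 0 (Function('z')(f) = Mul(Mul(0, f), 2) = Mul(0, 2) = 0)
Function('t')(I) = Mul(8, Pow(I, 2)) (Function('t')(I) = Mul(I, Mul(4, Mul(2, I))) = Mul(I, Mul(8, I)) = Mul(8, Pow(I, 2)))
Pow(Function('t')(Function('z')(6)), 2) = Pow(Mul(8, Pow(0, 2)), 2) = Pow(Mul(8, 0), 2) = Pow(0, 2) = 0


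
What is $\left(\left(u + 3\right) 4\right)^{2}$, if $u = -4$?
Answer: $16$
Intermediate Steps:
$\left(\left(u + 3\right) 4\right)^{2} = \left(\left(-4 + 3\right) 4\right)^{2} = \left(\left(-1\right) 4\right)^{2} = \left(-4\right)^{2} = 16$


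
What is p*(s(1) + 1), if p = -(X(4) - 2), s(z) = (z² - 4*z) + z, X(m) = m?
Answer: 2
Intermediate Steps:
s(z) = z² - 3*z
p = -2 (p = -(4 - 2) = -1*2 = -2)
p*(s(1) + 1) = -2*(1*(-3 + 1) + 1) = -2*(1*(-2) + 1) = -2*(-2 + 1) = -2*(-1) = 2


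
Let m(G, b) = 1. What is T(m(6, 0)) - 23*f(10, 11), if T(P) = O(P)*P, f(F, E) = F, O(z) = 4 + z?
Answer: -225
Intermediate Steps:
T(P) = P*(4 + P) (T(P) = (4 + P)*P = P*(4 + P))
T(m(6, 0)) - 23*f(10, 11) = 1*(4 + 1) - 23*10 = 1*5 - 230 = 5 - 230 = -225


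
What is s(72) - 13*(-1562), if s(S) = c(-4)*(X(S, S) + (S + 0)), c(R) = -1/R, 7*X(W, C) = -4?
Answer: 142267/7 ≈ 20324.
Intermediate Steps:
X(W, C) = -4/7 (X(W, C) = (⅐)*(-4) = -4/7)
s(S) = -⅐ + S/4 (s(S) = (-1/(-4))*(-4/7 + (S + 0)) = (-1*(-¼))*(-4/7 + S) = (-4/7 + S)/4 = -⅐ + S/4)
s(72) - 13*(-1562) = (-⅐ + (¼)*72) - 13*(-1562) = (-⅐ + 18) + 20306 = 125/7 + 20306 = 142267/7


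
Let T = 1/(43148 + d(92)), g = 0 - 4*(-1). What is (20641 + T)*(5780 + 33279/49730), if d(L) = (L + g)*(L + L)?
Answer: 360841597858410747/3024180760 ≈ 1.1932e+8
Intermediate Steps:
g = 4 (g = 0 + 4 = 4)
d(L) = 2*L*(4 + L) (d(L) = (L + 4)*(L + L) = (4 + L)*(2*L) = 2*L*(4 + L))
T = 1/60812 (T = 1/(43148 + 2*92*(4 + 92)) = 1/(43148 + 2*92*96) = 1/(43148 + 17664) = 1/60812 ≈ 1.6444e-5)
(20641 + T)*(5780 + 33279/49730) = (20641 + 1/60812)*(5780 + 33279/49730) = 1255220493*(5780 + 33279*(1/49730))/60812 = 1255220493*(5780 + 33279/49730)/60812 = (1255220493/60812)*(287472679/49730) = 360841597858410747/3024180760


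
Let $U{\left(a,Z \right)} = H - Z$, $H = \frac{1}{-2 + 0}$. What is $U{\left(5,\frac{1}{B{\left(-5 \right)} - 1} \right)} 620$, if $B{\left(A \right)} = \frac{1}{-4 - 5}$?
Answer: $248$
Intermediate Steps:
$B{\left(A \right)} = - \frac{1}{9}$ ($B{\left(A \right)} = \frac{1}{-9} = - \frac{1}{9}$)
$H = - \frac{1}{2}$ ($H = \frac{1}{-2} = - \frac{1}{2} \approx -0.5$)
$U{\left(a,Z \right)} = - \frac{1}{2} - Z$
$U{\left(5,\frac{1}{B{\left(-5 \right)} - 1} \right)} 620 = \left(- \frac{1}{2} - \frac{1}{- \frac{1}{9} - 1}\right) 620 = \left(- \frac{1}{2} - \frac{1}{- \frac{10}{9}}\right) 620 = \left(- \frac{1}{2} - - \frac{9}{10}\right) 620 = \left(- \frac{1}{2} + \frac{9}{10}\right) 620 = \frac{2}{5} \cdot 620 = 248$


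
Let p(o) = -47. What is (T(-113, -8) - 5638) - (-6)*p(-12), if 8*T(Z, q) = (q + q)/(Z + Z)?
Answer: -668959/113 ≈ -5920.0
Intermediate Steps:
T(Z, q) = q/(8*Z) (T(Z, q) = ((q + q)/(Z + Z))/8 = ((2*q)/((2*Z)))/8 = ((2*q)*(1/(2*Z)))/8 = (q/Z)/8 = q/(8*Z))
(T(-113, -8) - 5638) - (-6)*p(-12) = ((⅛)*(-8)/(-113) - 5638) - (-6)*(-47) = ((⅛)*(-8)*(-1/113) - 5638) - 1*282 = (1/113 - 5638) - 282 = -637093/113 - 282 = -668959/113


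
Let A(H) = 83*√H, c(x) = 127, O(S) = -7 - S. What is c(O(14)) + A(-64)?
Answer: 127 + 664*I ≈ 127.0 + 664.0*I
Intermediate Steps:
c(O(14)) + A(-64) = 127 + 83*√(-64) = 127 + 83*(8*I) = 127 + 664*I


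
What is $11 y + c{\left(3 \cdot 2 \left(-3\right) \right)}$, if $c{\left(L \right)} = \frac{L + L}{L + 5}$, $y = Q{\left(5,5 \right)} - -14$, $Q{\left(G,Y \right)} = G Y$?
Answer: $\frac{5613}{13} \approx 431.77$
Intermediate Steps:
$y = 39$ ($y = 5 \cdot 5 - -14 = 25 + 14 = 39$)
$c{\left(L \right)} = \frac{2 L}{5 + L}$
$11 y + c{\left(3 \cdot 2 \left(-3\right) \right)} = 11 \cdot 39 + \frac{2 \cdot 3 \cdot 2 \left(-3\right)}{5 + 3 \cdot 2 \left(-3\right)} = 429 + \frac{2 \cdot 6 \left(-3\right)}{5 + 6 \left(-3\right)} = 429 + 2 \left(-18\right) \frac{1}{5 - 18} = 429 + 2 \left(-18\right) \frac{1}{-13} = 429 + 2 \left(-18\right) \left(- \frac{1}{13}\right) = 429 + \frac{36}{13} = \frac{5613}{13}$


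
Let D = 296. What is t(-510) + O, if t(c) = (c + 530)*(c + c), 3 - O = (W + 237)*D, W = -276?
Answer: -8853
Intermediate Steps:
O = 11547 (O = 3 - (-276 + 237)*296 = 3 - (-39)*296 = 3 - 1*(-11544) = 3 + 11544 = 11547)
t(c) = 2*c*(530 + c) (t(c) = (530 + c)*(2*c) = 2*c*(530 + c))
t(-510) + O = 2*(-510)*(530 - 510) + 11547 = 2*(-510)*20 + 11547 = -20400 + 11547 = -8853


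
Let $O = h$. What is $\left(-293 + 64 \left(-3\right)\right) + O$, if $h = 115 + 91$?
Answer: $-279$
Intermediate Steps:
$h = 206$
$O = 206$
$\left(-293 + 64 \left(-3\right)\right) + O = \left(-293 + 64 \left(-3\right)\right) + 206 = \left(-293 - 192\right) + 206 = -485 + 206 = -279$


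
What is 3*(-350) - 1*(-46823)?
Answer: 45773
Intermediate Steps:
3*(-350) - 1*(-46823) = -1050 + 46823 = 45773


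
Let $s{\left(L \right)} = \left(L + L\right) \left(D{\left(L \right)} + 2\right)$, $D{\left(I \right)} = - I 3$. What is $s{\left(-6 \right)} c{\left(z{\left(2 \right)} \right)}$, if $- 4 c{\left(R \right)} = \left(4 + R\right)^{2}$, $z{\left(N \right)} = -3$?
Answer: $60$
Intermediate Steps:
$D{\left(I \right)} = - 3 I$
$s{\left(L \right)} = 2 L \left(2 - 3 L\right)$ ($s{\left(L \right)} = \left(L + L\right) \left(- 3 L + 2\right) = 2 L \left(2 - 3 L\right)$)
$c{\left(R \right)} = - \frac{\left(4 + R\right)^{2}}{4}$
$s{\left(-6 \right)} c{\left(z{\left(2 \right)} \right)} = 2 \left(-6\right) \left(2 - -18\right) \left(- \frac{\left(4 - 3\right)^{2}}{4}\right) = 2 \left(-6\right) \left(2 + 18\right) \left(- \frac{1^{2}}{4}\right) = 2 \left(-6\right) 20 \left(\left(- \frac{1}{4}\right) 1\right) = \left(-240\right) \left(- \frac{1}{4}\right) = 60$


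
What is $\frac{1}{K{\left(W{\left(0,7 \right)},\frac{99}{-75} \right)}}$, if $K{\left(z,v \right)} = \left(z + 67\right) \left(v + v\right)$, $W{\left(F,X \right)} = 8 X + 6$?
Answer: $- \frac{25}{8514} \approx -0.0029363$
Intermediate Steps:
$W{\left(F,X \right)} = 6 + 8 X$
$K{\left(z,v \right)} = 2 v \left(67 + z\right)$ ($K{\left(z,v \right)} = \left(67 + z\right) 2 v = 2 v \left(67 + z\right)$)
$\frac{1}{K{\left(W{\left(0,7 \right)},\frac{99}{-75} \right)}} = \frac{1}{2 \frac{99}{-75} \left(67 + \left(6 + 8 \cdot 7\right)\right)} = \frac{1}{2 \cdot 99 \left(- \frac{1}{75}\right) \left(67 + \left(6 + 56\right)\right)} = \frac{1}{2 \left(- \frac{33}{25}\right) \left(67 + 62\right)} = \frac{1}{2 \left(- \frac{33}{25}\right) 129} = \frac{1}{- \frac{8514}{25}} = - \frac{25}{8514}$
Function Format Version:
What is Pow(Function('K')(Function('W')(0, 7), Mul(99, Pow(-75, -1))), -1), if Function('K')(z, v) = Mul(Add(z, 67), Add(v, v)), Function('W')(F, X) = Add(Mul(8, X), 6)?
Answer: Rational(-25, 8514) ≈ -0.0029363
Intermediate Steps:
Function('W')(F, X) = Add(6, Mul(8, X))
Function('K')(z, v) = Mul(2, v, Add(67, z)) (Function('K')(z, v) = Mul(Add(67, z), Mul(2, v)) = Mul(2, v, Add(67, z)))
Pow(Function('K')(Function('W')(0, 7), Mul(99, Pow(-75, -1))), -1) = Pow(Mul(2, Mul(99, Pow(-75, -1)), Add(67, Add(6, Mul(8, 7)))), -1) = Pow(Mul(2, Mul(99, Rational(-1, 75)), Add(67, Add(6, 56))), -1) = Pow(Mul(2, Rational(-33, 25), Add(67, 62)), -1) = Pow(Mul(2, Rational(-33, 25), 129), -1) = Pow(Rational(-8514, 25), -1) = Rational(-25, 8514)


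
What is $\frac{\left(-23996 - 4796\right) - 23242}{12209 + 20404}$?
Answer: $- \frac{52034}{32613} \approx -1.5955$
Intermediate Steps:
$\frac{\left(-23996 - 4796\right) - 23242}{12209 + 20404} = \frac{-28792 - 23242}{32613} = \left(-28792 - 23242\right) \frac{1}{32613} = \left(-52034\right) \frac{1}{32613} = - \frac{52034}{32613}$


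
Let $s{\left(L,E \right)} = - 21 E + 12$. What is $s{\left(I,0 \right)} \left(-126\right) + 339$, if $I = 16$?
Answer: $-1173$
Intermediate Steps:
$s{\left(L,E \right)} = 12 - 21 E$
$s{\left(I,0 \right)} \left(-126\right) + 339 = \left(12 - 0\right) \left(-126\right) + 339 = \left(12 + 0\right) \left(-126\right) + 339 = 12 \left(-126\right) + 339 = -1512 + 339 = -1173$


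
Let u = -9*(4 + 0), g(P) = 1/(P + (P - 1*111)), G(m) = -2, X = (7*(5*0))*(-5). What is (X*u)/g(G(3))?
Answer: 0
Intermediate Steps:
X = 0 (X = (7*0)*(-5) = 0*(-5) = 0)
g(P) = 1/(-111 + 2*P) (g(P) = 1/(P + (P - 111)) = 1/(P + (-111 + P)) = 1/(-111 + 2*P))
u = -36 (u = -9*4 = -36)
(X*u)/g(G(3)) = (0*(-36))/(1/(-111 + 2*(-2))) = 0/(1/(-111 - 4)) = 0/(1/(-115)) = 0/(-1/115) = 0*(-115) = 0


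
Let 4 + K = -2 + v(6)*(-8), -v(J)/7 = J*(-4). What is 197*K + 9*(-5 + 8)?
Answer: -265923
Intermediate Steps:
v(J) = 28*J (v(J) = -7*J*(-4) = -(-28)*J = 28*J)
K = -1350 (K = -4 + (-2 + (28*6)*(-8)) = -4 + (-2 + 168*(-8)) = -4 + (-2 - 1344) = -4 - 1346 = -1350)
197*K + 9*(-5 + 8) = 197*(-1350) + 9*(-5 + 8) = -265950 + 9*3 = -265950 + 27 = -265923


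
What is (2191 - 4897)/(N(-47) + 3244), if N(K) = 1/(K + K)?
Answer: -84788/101645 ≈ -0.83416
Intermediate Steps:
N(K) = 1/(2*K)
(2191 - 4897)/(N(-47) + 3244) = (2191 - 4897)/((1/2)/(-47) + 3244) = -2706/((1/2)*(-1/47) + 3244) = -2706/(-1/94 + 3244) = -2706/304935/94 = -2706*94/304935 = -84788/101645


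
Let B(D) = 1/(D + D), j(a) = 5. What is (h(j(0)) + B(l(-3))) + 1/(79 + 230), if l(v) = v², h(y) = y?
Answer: 9379/1854 ≈ 5.0588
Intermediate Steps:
B(D) = 1/(2*D)
(h(j(0)) + B(l(-3))) + 1/(79 + 230) = (5 + 1/(2*((-3)²))) + 1/(79 + 230) = (5 + (½)/9) + 1/309 = (5 + (½)*(⅑)) + 1/309 = (5 + 1/18) + 1/309 = 91/18 + 1/309 = 9379/1854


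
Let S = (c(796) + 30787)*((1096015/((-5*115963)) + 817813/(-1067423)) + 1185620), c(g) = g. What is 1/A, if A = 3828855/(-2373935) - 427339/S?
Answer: -2200658946465418467976538032/3549407894927739115504870613 ≈ -0.62001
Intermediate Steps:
S = 4635044654688141141136/123781573349 (S = (796 + 30787)*((1096015/((-5*115963)) + 817813/(-1067423)) + 1185620) = 31583*((1096015/(-579815) + 817813*(-1/1067423)) + 1185620) = 31583*((1096015*(-1/579815) - 817813/1067423) + 1185620) = 31583*((-219203/115963 - 817813/1067423) + 1185620) = 31583*(-328818372788/123781573349 + 1185620) = 31583*(146757580175668592/123781573349) = 4635044654688141141136/123781573349 ≈ 3.7445e+10)
A = -3549407894927739115504870613/2200658946465418467976538032 (A = 3828855/(-2373935) - 427339/4635044654688141141136/123781573349 = 3828855*(-1/2373935) - 427339*123781573349/4635044654688141141136 = -765771/474787 - 52896693773388311/4635044654688141141136 = -3549407894927739115504870613/2200658946465418467976538032 ≈ -1.6129)
1/A = 1/(-3549407894927739115504870613/2200658946465418467976538032) = -2200658946465418467976538032/3549407894927739115504870613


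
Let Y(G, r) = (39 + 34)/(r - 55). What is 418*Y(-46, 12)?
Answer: -30514/43 ≈ -709.63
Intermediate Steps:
Y(G, r) = 73/(-55 + r)
418*Y(-46, 12) = 418*(73/(-55 + 12)) = 418*(73/(-43)) = 418*(73*(-1/43)) = 418*(-73/43) = -30514/43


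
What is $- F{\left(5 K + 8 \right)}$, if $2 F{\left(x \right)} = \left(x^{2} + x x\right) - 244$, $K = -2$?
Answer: $118$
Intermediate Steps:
$F{\left(x \right)} = -122 + x^{2}$ ($F{\left(x \right)} = \frac{\left(x^{2} + x x\right) - 244}{2} = \frac{\left(x^{2} + x^{2}\right) - 244}{2} = \frac{2 x^{2} - 244}{2} = \frac{-244 + 2 x^{2}}{2} = -122 + x^{2}$)
$- F{\left(5 K + 8 \right)} = - (-122 + \left(5 \left(-2\right) + 8\right)^{2}) = - (-122 + \left(-10 + 8\right)^{2}) = - (-122 + \left(-2\right)^{2}) = - (-122 + 4) = \left(-1\right) \left(-118\right) = 118$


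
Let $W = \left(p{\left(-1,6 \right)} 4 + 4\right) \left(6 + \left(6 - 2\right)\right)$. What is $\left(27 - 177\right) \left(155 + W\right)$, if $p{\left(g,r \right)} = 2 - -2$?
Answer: $-53250$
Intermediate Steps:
$p{\left(g,r \right)} = 4$ ($p{\left(g,r \right)} = 2 + 2 = 4$)
$W = 200$ ($W = \left(4 \cdot 4 + 4\right) \left(6 + \left(6 - 2\right)\right) = \left(16 + 4\right) \left(6 + 4\right) = 20 \cdot 10 = 200$)
$\left(27 - 177\right) \left(155 + W\right) = \left(27 - 177\right) \left(155 + 200\right) = \left(27 - 177\right) 355 = \left(-150\right) 355 = -53250$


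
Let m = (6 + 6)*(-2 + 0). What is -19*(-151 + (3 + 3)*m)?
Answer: 5605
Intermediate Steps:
m = -24 (m = 12*(-2) = -24)
-19*(-151 + (3 + 3)*m) = -19*(-151 + (3 + 3)*(-24)) = -19*(-151 + 6*(-24)) = -19*(-151 - 144) = -19*(-295) = 5605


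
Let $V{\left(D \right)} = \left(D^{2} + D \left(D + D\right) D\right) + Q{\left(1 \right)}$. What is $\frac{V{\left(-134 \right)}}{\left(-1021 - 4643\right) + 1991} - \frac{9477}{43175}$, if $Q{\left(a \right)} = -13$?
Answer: $\frac{206957582354}{158581775} \approx 1305.1$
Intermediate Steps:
$V{\left(D \right)} = -13 + D^{2} + 2 D^{3}$ ($V{\left(D \right)} = \left(D^{2} + D \left(D + D\right) D\right) - 13 = \left(D^{2} + D 2 D D\right) - 13 = \left(D^{2} + 2 D^{2} D\right) - 13 = \left(D^{2} + 2 D^{3}\right) - 13 = -13 + D^{2} + 2 D^{3}$)
$\frac{V{\left(-134 \right)}}{\left(-1021 - 4643\right) + 1991} - \frac{9477}{43175} = \frac{-13 + \left(-134\right)^{2} + 2 \left(-134\right)^{3}}{\left(-1021 - 4643\right) + 1991} - \frac{9477}{43175} = \frac{-13 + 17956 + 2 \left(-2406104\right)}{\left(-1021 + \left(-5274 + 631\right)\right) + 1991} - \frac{9477}{43175} = \frac{-13 + 17956 - 4812208}{\left(-1021 - 4643\right) + 1991} - \frac{9477}{43175} = - \frac{4794265}{-5664 + 1991} - \frac{9477}{43175} = - \frac{4794265}{-3673} - \frac{9477}{43175} = \left(-4794265\right) \left(- \frac{1}{3673}\right) - \frac{9477}{43175} = \frac{4794265}{3673} - \frac{9477}{43175} = \frac{206957582354}{158581775}$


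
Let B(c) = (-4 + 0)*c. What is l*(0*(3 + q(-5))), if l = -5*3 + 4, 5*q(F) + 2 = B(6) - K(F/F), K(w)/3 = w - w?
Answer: 0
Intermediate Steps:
B(c) = -4*c
K(w) = 0 (K(w) = 3*(w - w) = 3*0 = 0)
q(F) = -26/5 (q(F) = -⅖ + (-4*6 - 1*0)/5 = -⅖ + (-24 + 0)/5 = -⅖ + (⅕)*(-24) = -⅖ - 24/5 = -26/5)
l = -11 (l = -15 + 4 = -11)
l*(0*(3 + q(-5))) = -0*(3 - 26/5) = -0*(-11)/5 = -11*0 = 0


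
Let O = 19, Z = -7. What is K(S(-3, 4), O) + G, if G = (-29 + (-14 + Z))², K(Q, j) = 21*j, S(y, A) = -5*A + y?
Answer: 2899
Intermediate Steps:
S(y, A) = y - 5*A
G = 2500 (G = (-29 + (-14 - 7))² = (-29 - 21)² = (-50)² = 2500)
K(S(-3, 4), O) + G = 21*19 + 2500 = 399 + 2500 = 2899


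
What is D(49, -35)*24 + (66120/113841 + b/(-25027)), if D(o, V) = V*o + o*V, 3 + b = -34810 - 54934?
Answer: -78175311295591/949699569 ≈ -82316.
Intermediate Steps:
b = -89747 (b = -3 + (-34810 - 54934) = -3 - 89744 = -89747)
D(o, V) = 2*V*o (D(o, V) = V*o + V*o = 2*V*o)
D(49, -35)*24 + (66120/113841 + b/(-25027)) = (2*(-35)*49)*24 + (66120/113841 - 89747/(-25027)) = -3430*24 + (66120*(1/113841) - 89747*(-1/25027)) = -82320 + (22040/37947 + 89747/25027) = -82320 + 3957224489/949699569 = -78175311295591/949699569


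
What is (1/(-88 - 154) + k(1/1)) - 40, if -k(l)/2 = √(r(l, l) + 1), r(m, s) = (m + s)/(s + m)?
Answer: -9681/242 - 2*√2 ≈ -42.833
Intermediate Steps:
r(m, s) = 1 (r(m, s) = (m + s)/(m + s) = 1)
k(l) = -2*√2 (k(l) = -2*√(1 + 1) = -2*√2)
(1/(-88 - 154) + k(1/1)) - 40 = (1/(-88 - 154) - 2*√2) - 40 = (1/(-242) - 2*√2) - 40 = (-1/242 - 2*√2) - 40 = -9681/242 - 2*√2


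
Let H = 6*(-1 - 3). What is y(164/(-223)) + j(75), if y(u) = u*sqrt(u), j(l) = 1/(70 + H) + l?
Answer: 3451/46 - 328*I*sqrt(9143)/49729 ≈ 75.022 - 0.63068*I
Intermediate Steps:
H = -24 (H = 6*(-4) = -24)
j(l) = 1/46 + l (j(l) = 1/(70 - 24) + l = 1/46 + l)
y(u) = u**(3/2)
y(164/(-223)) + j(75) = (164/(-223))**(3/2) + (1/46 + 75) = (164*(-1/223))**(3/2) + 3451/46 = (-164/223)**(3/2) + 3451/46 = -328*I*sqrt(9143)/49729 + 3451/46 = 3451/46 - 328*I*sqrt(9143)/49729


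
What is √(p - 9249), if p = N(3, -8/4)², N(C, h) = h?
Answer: 43*I*√5 ≈ 96.151*I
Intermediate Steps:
p = 4 (p = (-8/4)² = (-8*¼)² = (-2)² = 4)
√(p - 9249) = √(4 - 9249) = √(-9245) = 43*I*√5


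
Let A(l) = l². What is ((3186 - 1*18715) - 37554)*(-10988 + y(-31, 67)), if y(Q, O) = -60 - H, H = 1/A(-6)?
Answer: 21112648507/36 ≈ 5.8646e+8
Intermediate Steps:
H = 1/36 (H = 1/(-6)² = 1/36 ≈ 0.027778)
y(Q, O) = -2161/36 (y(Q, O) = -60 - 1*1/36 = -60 - 1/36 = -2161/36)
((3186 - 1*18715) - 37554)*(-10988 + y(-31, 67)) = ((3186 - 1*18715) - 37554)*(-10988 - 2161/36) = ((3186 - 18715) - 37554)*(-397729/36) = (-15529 - 37554)*(-397729/36) = -53083*(-397729/36) = 21112648507/36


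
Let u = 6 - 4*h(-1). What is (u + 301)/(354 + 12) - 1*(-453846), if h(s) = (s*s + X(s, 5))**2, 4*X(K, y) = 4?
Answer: 55369309/122 ≈ 4.5385e+5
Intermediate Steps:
X(K, y) = 1 (X(K, y) = (1/4)*4 = 1)
h(s) = (1 + s**2)**2 (h(s) = (s*s + 1)**2 = (s**2 + 1)**2 = (1 + s**2)**2)
u = -10 (u = 6 - 4*(1 + (-1)**2)**2 = 6 - 4*(1 + 1)**2 = 6 - 4*2**2 = 6 - 4*4 = 6 - 16 = -10)
(u + 301)/(354 + 12) - 1*(-453846) = (-10 + 301)/(354 + 12) - 1*(-453846) = 291/366 + 453846 = 291*(1/366) + 453846 = 97/122 + 453846 = 55369309/122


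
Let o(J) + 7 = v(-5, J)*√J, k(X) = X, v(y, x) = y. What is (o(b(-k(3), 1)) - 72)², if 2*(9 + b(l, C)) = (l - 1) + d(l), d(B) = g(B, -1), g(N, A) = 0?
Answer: 5966 + 790*I*√11 ≈ 5966.0 + 2620.1*I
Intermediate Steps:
d(B) = 0
b(l, C) = -19/2 + l/2 (b(l, C) = -9 + ((l - 1) + 0)/2 = -9 + ((-1 + l) + 0)/2 = -9 + (-1 + l)/2 = -9 + (-½ + l/2) = -19/2 + l/2)
o(J) = -7 - 5*√J
(o(b(-k(3), 1)) - 72)² = ((-7 - 5*√(-19/2 + (-1*3)/2)) - 72)² = ((-7 - 5*√(-19/2 + (½)*(-3))) - 72)² = ((-7 - 5*√(-19/2 - 3/2)) - 72)² = ((-7 - 5*I*√11) - 72)² = (-79 - 5*I*√11)²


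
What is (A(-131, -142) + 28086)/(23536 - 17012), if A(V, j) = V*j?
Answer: 11672/1631 ≈ 7.1563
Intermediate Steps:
(A(-131, -142) + 28086)/(23536 - 17012) = (-131*(-142) + 28086)/(23536 - 17012) = (18602 + 28086)/6524 = 46688*(1/6524) = 11672/1631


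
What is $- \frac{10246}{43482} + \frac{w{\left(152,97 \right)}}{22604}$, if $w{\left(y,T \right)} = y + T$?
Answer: $- \frac{110386783}{491433564} \approx -0.22462$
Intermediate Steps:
$w{\left(y,T \right)} = T + y$
$- \frac{10246}{43482} + \frac{w{\left(152,97 \right)}}{22604} = - \frac{10246}{43482} + \frac{97 + 152}{22604} = \left(-10246\right) \frac{1}{43482} + 249 \cdot \frac{1}{22604} = - \frac{5123}{21741} + \frac{249}{22604} = - \frac{110386783}{491433564}$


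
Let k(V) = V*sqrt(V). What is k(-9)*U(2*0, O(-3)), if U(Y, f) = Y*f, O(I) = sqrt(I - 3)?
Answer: 0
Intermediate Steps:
O(I) = sqrt(-3 + I)
k(V) = V**(3/2)
k(-9)*U(2*0, O(-3)) = (-9)**(3/2)*((2*0)*sqrt(-3 - 3)) = (-27*I)*(0*sqrt(-6)) = (-27*I)*(0*(I*sqrt(6))) = -27*I*0 = 0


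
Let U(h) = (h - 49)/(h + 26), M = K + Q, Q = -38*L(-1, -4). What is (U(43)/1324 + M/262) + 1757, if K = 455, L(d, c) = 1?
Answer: 1753848616/997303 ≈ 1758.6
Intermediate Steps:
Q = -38 (Q = -38*1 = -38)
M = 417 (M = 455 - 38 = 417)
U(h) = (-49 + h)/(26 + h)
(U(43)/1324 + M/262) + 1757 = (((-49 + 43)/(26 + 43))/1324 + 417/262) + 1757 = ((-6/69)*(1/1324) + 417*(1/262)) + 1757 = (((1/69)*(-6))*(1/1324) + 417/262) + 1757 = (-2/23*1/1324 + 417/262) + 1757 = (-1/15226 + 417/262) + 1757 = 1587245/997303 + 1757 = 1753848616/997303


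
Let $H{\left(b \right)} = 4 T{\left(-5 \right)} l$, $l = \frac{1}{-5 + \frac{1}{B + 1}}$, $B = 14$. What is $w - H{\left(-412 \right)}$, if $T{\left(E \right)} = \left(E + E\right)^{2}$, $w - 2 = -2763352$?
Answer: $- \frac{102240950}{37} \approx -2.7633 \cdot 10^{6}$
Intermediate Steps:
$w = -2763350$ ($w = 2 - 2763352 = -2763350$)
$T{\left(E \right)} = 4 E^{2}$ ($T{\left(E \right)} = \left(2 E\right)^{2} = 4 E^{2}$)
$l = - \frac{15}{74}$ ($l = \frac{1}{-5 + \frac{1}{14 + 1}} = \frac{1}{-5 + \frac{1}{15}} = \frac{1}{- \frac{74}{15}} = - \frac{15}{74} \approx -0.2027$)
$H{\left(b \right)} = - \frac{3000}{37}$ ($H{\left(b \right)} = 4 \cdot 4 \left(-5\right)^{2} \left(- \frac{15}{74}\right) = 4 \cdot 4 \cdot 25 \left(- \frac{15}{74}\right) = 4 \cdot 100 \left(- \frac{15}{74}\right) = 400 \left(- \frac{15}{74}\right) = - \frac{3000}{37}$)
$w - H{\left(-412 \right)} = -2763350 - - \frac{3000}{37} = -2763350 + \frac{3000}{37} = - \frac{102240950}{37}$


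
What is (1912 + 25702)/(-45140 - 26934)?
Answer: -13807/36037 ≈ -0.38313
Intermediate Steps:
(1912 + 25702)/(-45140 - 26934) = 27614/(-72074) = 27614*(-1/72074) = -13807/36037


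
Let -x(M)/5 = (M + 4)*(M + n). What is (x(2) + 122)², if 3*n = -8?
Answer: 20164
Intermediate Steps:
n = -8/3 (n = (⅓)*(-8) = -8/3 ≈ -2.6667)
x(M) = -5*(4 + M)*(-8/3 + M) (x(M) = -5*(M + 4)*(M - 8/3) = -5*(4 + M)*(-8/3 + M))
(x(2) + 122)² = ((160/3 - 5*2² - 20/3*2) + 122)² = ((160/3 - 5*4 - 40/3) + 122)² = ((160/3 - 20 - 40/3) + 122)² = (20 + 122)² = 142² = 20164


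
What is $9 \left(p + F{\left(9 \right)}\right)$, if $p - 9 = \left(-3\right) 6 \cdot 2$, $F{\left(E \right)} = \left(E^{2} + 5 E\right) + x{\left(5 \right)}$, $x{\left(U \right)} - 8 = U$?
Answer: $1008$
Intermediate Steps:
$x{\left(U \right)} = 8 + U$
$F{\left(E \right)} = 13 + E^{2} + 5 E$ ($F{\left(E \right)} = \left(E^{2} + 5 E\right) + \left(8 + 5\right) = \left(E^{2} + 5 E\right) + 13 = 13 + E^{2} + 5 E$)
$p = -27$ ($p = 9 + \left(-3\right) 6 \cdot 2 = 9 - 36 = -27$)
$9 \left(p + F{\left(9 \right)}\right) = 9 \left(-27 + \left(13 + 9^{2} + 5 \cdot 9\right)\right) = 9 \left(-27 + \left(13 + 81 + 45\right)\right) = 9 \left(-27 + 139\right) = 9 \cdot 112 = 1008$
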